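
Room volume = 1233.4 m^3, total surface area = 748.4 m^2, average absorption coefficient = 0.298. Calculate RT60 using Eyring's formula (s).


Given values:
  V = 1233.4 m^3, S = 748.4 m^2, alpha = 0.298
Formula: RT60 = 0.161 * V / (-S * ln(1 - alpha))
Compute ln(1 - 0.298) = ln(0.702) = -0.353822
Denominator: -748.4 * -0.353822 = 264.8004
Numerator: 0.161 * 1233.4 = 198.5774
RT60 = 198.5774 / 264.8004 = 0.75

0.75 s


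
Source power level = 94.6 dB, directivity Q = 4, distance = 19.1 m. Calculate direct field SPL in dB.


Given values:
  Lw = 94.6 dB, Q = 4, r = 19.1 m
Formula: SPL = Lw + 10 * log10(Q / (4 * pi * r^2))
Compute 4 * pi * r^2 = 4 * pi * 19.1^2 = 4584.3377
Compute Q / denom = 4 / 4584.3377 = 0.00087254
Compute 10 * log10(0.00087254) = -30.5921
SPL = 94.6 + (-30.5921) = 64.01

64.01 dB


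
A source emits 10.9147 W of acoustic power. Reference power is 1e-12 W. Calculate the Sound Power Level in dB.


Given values:
  W = 10.9147 W
  W_ref = 1e-12 W
Formula: SWL = 10 * log10(W / W_ref)
Compute ratio: W / W_ref = 10914700000000
Compute log10: log10(10914700000000) = 13.038012
Multiply: SWL = 10 * 13.038012 = 130.38

130.38 dB


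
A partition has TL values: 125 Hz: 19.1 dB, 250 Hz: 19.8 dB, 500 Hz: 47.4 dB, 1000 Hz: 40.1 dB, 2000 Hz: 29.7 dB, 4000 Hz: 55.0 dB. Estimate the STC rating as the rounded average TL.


Given TL values at each frequency:
  125 Hz: 19.1 dB
  250 Hz: 19.8 dB
  500 Hz: 47.4 dB
  1000 Hz: 40.1 dB
  2000 Hz: 29.7 dB
  4000 Hz: 55.0 dB
Formula: STC ~ round(average of TL values)
Sum = 19.1 + 19.8 + 47.4 + 40.1 + 29.7 + 55.0 = 211.1
Average = 211.1 / 6 = 35.18
Rounded: 35

35


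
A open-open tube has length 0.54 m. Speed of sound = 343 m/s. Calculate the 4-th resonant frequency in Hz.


Given values:
  Tube type: open-open, L = 0.54 m, c = 343 m/s, n = 4
Formula: f_n = n * c / (2 * L)
Compute 2 * L = 2 * 0.54 = 1.08
f = 4 * 343 / 1.08
f = 1270.37

1270.37 Hz


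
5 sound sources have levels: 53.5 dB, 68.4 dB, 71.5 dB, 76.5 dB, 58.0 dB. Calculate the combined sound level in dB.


Formula: L_total = 10 * log10( sum(10^(Li/10)) )
  Source 1: 10^(53.5/10) = 223872.1139
  Source 2: 10^(68.4/10) = 6918309.7092
  Source 3: 10^(71.5/10) = 14125375.4462
  Source 4: 10^(76.5/10) = 44668359.2151
  Source 5: 10^(58.0/10) = 630957.3445
Sum of linear values = 66566873.8289
L_total = 10 * log10(66566873.8289) = 78.23

78.23 dB


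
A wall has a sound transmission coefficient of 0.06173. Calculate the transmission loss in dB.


Given values:
  tau = 0.06173
Formula: TL = 10 * log10(1 / tau)
Compute 1 / tau = 1 / 0.06173 = 16.1996
Compute log10(16.1996) = 1.209504
TL = 10 * 1.209504 = 12.1

12.1 dB


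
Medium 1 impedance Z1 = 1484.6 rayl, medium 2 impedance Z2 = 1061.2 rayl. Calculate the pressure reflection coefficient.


Given values:
  Z1 = 1484.6 rayl, Z2 = 1061.2 rayl
Formula: R = (Z2 - Z1) / (Z2 + Z1)
Numerator: Z2 - Z1 = 1061.2 - 1484.6 = -423.4
Denominator: Z2 + Z1 = 1061.2 + 1484.6 = 2545.8
R = -423.4 / 2545.8 = -0.1663

-0.1663


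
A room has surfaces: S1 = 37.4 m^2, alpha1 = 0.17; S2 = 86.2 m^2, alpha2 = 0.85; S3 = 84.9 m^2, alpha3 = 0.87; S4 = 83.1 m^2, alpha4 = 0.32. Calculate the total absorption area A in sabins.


Given surfaces:
  Surface 1: 37.4 * 0.17 = 6.358
  Surface 2: 86.2 * 0.85 = 73.27
  Surface 3: 84.9 * 0.87 = 73.863
  Surface 4: 83.1 * 0.32 = 26.592
Formula: A = sum(Si * alpha_i)
A = 6.358 + 73.27 + 73.863 + 26.592
A = 180.08

180.08 sabins


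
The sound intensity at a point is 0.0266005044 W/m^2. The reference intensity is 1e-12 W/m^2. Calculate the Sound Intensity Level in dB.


Given values:
  I = 0.0266005044 W/m^2
  I_ref = 1e-12 W/m^2
Formula: SIL = 10 * log10(I / I_ref)
Compute ratio: I / I_ref = 26600504400
Compute log10: log10(26600504400) = 10.42489
Multiply: SIL = 10 * 10.42489 = 104.25

104.25 dB


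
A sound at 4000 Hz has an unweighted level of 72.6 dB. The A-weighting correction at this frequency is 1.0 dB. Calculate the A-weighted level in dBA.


Given values:
  SPL = 72.6 dB
  A-weighting at 4000 Hz = 1.0 dB
Formula: L_A = SPL + A_weight
L_A = 72.6 + (1.0)
L_A = 73.6

73.6 dBA


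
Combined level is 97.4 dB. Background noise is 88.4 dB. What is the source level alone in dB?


Given values:
  L_total = 97.4 dB, L_bg = 88.4 dB
Formula: L_source = 10 * log10(10^(L_total/10) - 10^(L_bg/10))
Convert to linear:
  10^(97.4/10) = 5495408738.5762
  10^(88.4/10) = 691830970.9189
Difference: 5495408738.5762 - 691830970.9189 = 4803577767.6573
L_source = 10 * log10(4803577767.6573) = 96.82

96.82 dB


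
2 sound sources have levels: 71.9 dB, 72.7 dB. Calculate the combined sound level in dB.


Formula: L_total = 10 * log10( sum(10^(Li/10)) )
  Source 1: 10^(71.9/10) = 15488166.1891
  Source 2: 10^(72.7/10) = 18620871.3666
Sum of linear values = 34109037.5557
L_total = 10 * log10(34109037.5557) = 75.33

75.33 dB


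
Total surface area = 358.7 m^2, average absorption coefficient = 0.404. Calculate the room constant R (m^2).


Given values:
  S = 358.7 m^2, alpha = 0.404
Formula: R = S * alpha / (1 - alpha)
Numerator: 358.7 * 0.404 = 144.9148
Denominator: 1 - 0.404 = 0.596
R = 144.9148 / 0.596 = 243.15

243.15 m^2


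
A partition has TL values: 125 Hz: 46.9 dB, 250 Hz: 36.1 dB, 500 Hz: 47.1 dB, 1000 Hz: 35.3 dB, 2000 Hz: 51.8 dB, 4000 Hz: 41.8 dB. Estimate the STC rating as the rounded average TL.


Given TL values at each frequency:
  125 Hz: 46.9 dB
  250 Hz: 36.1 dB
  500 Hz: 47.1 dB
  1000 Hz: 35.3 dB
  2000 Hz: 51.8 dB
  4000 Hz: 41.8 dB
Formula: STC ~ round(average of TL values)
Sum = 46.9 + 36.1 + 47.1 + 35.3 + 51.8 + 41.8 = 259.0
Average = 259.0 / 6 = 43.17
Rounded: 43

43


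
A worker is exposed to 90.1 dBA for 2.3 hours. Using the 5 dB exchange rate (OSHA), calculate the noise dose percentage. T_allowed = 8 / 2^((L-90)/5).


Given values:
  L = 90.1 dBA, T = 2.3 hours
Formula: T_allowed = 8 / 2^((L - 90) / 5)
Compute exponent: (90.1 - 90) / 5 = 0.02
Compute 2^(0.02) = 1.013959
T_allowed = 8 / 1.013959 = 7.889865 hours
Dose = (T / T_allowed) * 100
Dose = (2.3 / 7.889865) * 100 = 29.15

29.15 %


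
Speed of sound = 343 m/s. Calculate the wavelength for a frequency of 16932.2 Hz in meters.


Given values:
  c = 343 m/s, f = 16932.2 Hz
Formula: lambda = c / f
lambda = 343 / 16932.2
lambda = 0.0203

0.0203 m


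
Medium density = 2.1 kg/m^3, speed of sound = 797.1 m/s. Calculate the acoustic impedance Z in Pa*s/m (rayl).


Given values:
  rho = 2.1 kg/m^3
  c = 797.1 m/s
Formula: Z = rho * c
Z = 2.1 * 797.1
Z = 1673.91

1673.91 rayl


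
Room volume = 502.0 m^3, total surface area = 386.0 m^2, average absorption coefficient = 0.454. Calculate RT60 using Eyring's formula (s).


Given values:
  V = 502.0 m^3, S = 386.0 m^2, alpha = 0.454
Formula: RT60 = 0.161 * V / (-S * ln(1 - alpha))
Compute ln(1 - 0.454) = ln(0.546) = -0.605136
Denominator: -386.0 * -0.605136 = 233.5825
Numerator: 0.161 * 502.0 = 80.822
RT60 = 80.822 / 233.5825 = 0.346

0.346 s


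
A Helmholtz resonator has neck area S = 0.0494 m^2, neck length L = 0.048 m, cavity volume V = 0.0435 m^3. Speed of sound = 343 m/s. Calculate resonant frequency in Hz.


Given values:
  S = 0.0494 m^2, L = 0.048 m, V = 0.0435 m^3, c = 343 m/s
Formula: f = (c / (2*pi)) * sqrt(S / (V * L))
Compute V * L = 0.0435 * 0.048 = 0.002088
Compute S / (V * L) = 0.0494 / 0.002088 = 23.659
Compute sqrt(23.659) = 4.864052
Compute c / (2*pi) = 343 / 6.283185 = 54.590148
f = 54.590148 * 4.864052 = 265.53

265.53 Hz


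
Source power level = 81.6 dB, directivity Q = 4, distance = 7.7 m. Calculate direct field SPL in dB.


Given values:
  Lw = 81.6 dB, Q = 4, r = 7.7 m
Formula: SPL = Lw + 10 * log10(Q / (4 * pi * r^2))
Compute 4 * pi * r^2 = 4 * pi * 7.7^2 = 745.0601
Compute Q / denom = 4 / 745.0601 = 0.00536869
Compute 10 * log10(0.00536869) = -22.7013
SPL = 81.6 + (-22.7013) = 58.9

58.9 dB


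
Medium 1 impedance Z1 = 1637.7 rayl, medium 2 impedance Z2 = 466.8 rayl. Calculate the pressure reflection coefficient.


Given values:
  Z1 = 1637.7 rayl, Z2 = 466.8 rayl
Formula: R = (Z2 - Z1) / (Z2 + Z1)
Numerator: Z2 - Z1 = 466.8 - 1637.7 = -1170.9
Denominator: Z2 + Z1 = 466.8 + 1637.7 = 2104.5
R = -1170.9 / 2104.5 = -0.5564

-0.5564


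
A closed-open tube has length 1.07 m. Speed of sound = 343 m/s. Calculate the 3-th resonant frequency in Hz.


Given values:
  Tube type: closed-open, L = 1.07 m, c = 343 m/s, n = 3
Formula: f_n = (2n - 1) * c / (4 * L)
Compute 2n - 1 = 2*3 - 1 = 5
Compute 4 * L = 4 * 1.07 = 4.28
f = 5 * 343 / 4.28
f = 400.7

400.7 Hz


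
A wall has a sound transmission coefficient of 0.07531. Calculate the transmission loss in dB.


Given values:
  tau = 0.07531
Formula: TL = 10 * log10(1 / tau)
Compute 1 / tau = 1 / 0.07531 = 13.2784
Compute log10(13.2784) = 1.123146
TL = 10 * 1.123146 = 11.23

11.23 dB


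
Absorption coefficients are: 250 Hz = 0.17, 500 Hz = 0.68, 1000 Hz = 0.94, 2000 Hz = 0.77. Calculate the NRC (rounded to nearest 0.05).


Given values:
  a_250 = 0.17, a_500 = 0.68
  a_1000 = 0.94, a_2000 = 0.77
Formula: NRC = (a250 + a500 + a1000 + a2000) / 4
Sum = 0.17 + 0.68 + 0.94 + 0.77 = 2.56
NRC = 2.56 / 4 = 0.64
Rounded to nearest 0.05: 0.65

0.65


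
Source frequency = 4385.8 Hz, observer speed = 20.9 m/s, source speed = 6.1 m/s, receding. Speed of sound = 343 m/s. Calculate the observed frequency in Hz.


Given values:
  f_s = 4385.8 Hz, v_o = 20.9 m/s, v_s = 6.1 m/s
  Direction: receding
Formula: f_o = f_s * (c - v_o) / (c + v_s)
Numerator: c - v_o = 343 - 20.9 = 322.1
Denominator: c + v_s = 343 + 6.1 = 349.1
f_o = 4385.8 * 322.1 / 349.1 = 4046.59

4046.59 Hz


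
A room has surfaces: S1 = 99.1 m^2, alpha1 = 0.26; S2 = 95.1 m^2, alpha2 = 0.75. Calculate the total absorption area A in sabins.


Given surfaces:
  Surface 1: 99.1 * 0.26 = 25.766
  Surface 2: 95.1 * 0.75 = 71.325
Formula: A = sum(Si * alpha_i)
A = 25.766 + 71.325
A = 97.09

97.09 sabins


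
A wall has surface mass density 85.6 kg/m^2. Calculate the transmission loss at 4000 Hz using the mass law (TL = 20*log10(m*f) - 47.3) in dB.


Given values:
  m = 85.6 kg/m^2, f = 4000 Hz
Formula: TL = 20 * log10(m * f) - 47.3
Compute m * f = 85.6 * 4000 = 342400.0
Compute log10(342400.0) = 5.534534
Compute 20 * 5.534534 = 110.6907
TL = 110.6907 - 47.3 = 63.39

63.39 dB


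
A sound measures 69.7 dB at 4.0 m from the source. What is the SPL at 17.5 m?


Given values:
  SPL1 = 69.7 dB, r1 = 4.0 m, r2 = 17.5 m
Formula: SPL2 = SPL1 - 20 * log10(r2 / r1)
Compute ratio: r2 / r1 = 17.5 / 4.0 = 4.375
Compute log10: log10(4.375) = 0.640978
Compute drop: 20 * 0.640978 = 12.8196
SPL2 = 69.7 - 12.8196 = 56.88

56.88 dB


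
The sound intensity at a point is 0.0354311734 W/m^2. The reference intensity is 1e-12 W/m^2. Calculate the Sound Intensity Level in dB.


Given values:
  I = 0.0354311734 W/m^2
  I_ref = 1e-12 W/m^2
Formula: SIL = 10 * log10(I / I_ref)
Compute ratio: I / I_ref = 35431173400
Compute log10: log10(35431173400) = 10.549386
Multiply: SIL = 10 * 10.549386 = 105.49

105.49 dB


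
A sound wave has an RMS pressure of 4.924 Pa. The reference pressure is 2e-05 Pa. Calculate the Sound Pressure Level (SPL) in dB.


Given values:
  p = 4.924 Pa
  p_ref = 2e-05 Pa
Formula: SPL = 20 * log10(p / p_ref)
Compute ratio: p / p_ref = 4.924 / 2e-05 = 246200
Compute log10: log10(246200) = 5.391288
Multiply: SPL = 20 * 5.391288 = 107.83

107.83 dB


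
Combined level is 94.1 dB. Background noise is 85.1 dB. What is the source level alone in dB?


Given values:
  L_total = 94.1 dB, L_bg = 85.1 dB
Formula: L_source = 10 * log10(10^(L_total/10) - 10^(L_bg/10))
Convert to linear:
  10^(94.1/10) = 2570395782.7689
  10^(85.1/10) = 323593656.9296
Difference: 2570395782.7689 - 323593656.9296 = 2246802125.8393
L_source = 10 * log10(2246802125.8393) = 93.52

93.52 dB


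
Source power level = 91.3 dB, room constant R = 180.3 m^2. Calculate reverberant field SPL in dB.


Given values:
  Lw = 91.3 dB, R = 180.3 m^2
Formula: SPL = Lw + 10 * log10(4 / R)
Compute 4 / R = 4 / 180.3 = 0.022185
Compute 10 * log10(0.022185) = -16.5394
SPL = 91.3 + (-16.5394) = 74.76

74.76 dB


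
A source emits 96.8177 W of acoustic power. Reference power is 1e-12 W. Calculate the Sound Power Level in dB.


Given values:
  W = 96.8177 W
  W_ref = 1e-12 W
Formula: SWL = 10 * log10(W / W_ref)
Compute ratio: W / W_ref = 96817700000000
Compute log10: log10(96817700000000) = 13.985955
Multiply: SWL = 10 * 13.985955 = 139.86

139.86 dB


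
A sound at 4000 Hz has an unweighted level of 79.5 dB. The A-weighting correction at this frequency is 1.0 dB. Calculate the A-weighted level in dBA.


Given values:
  SPL = 79.5 dB
  A-weighting at 4000 Hz = 1.0 dB
Formula: L_A = SPL + A_weight
L_A = 79.5 + (1.0)
L_A = 80.5

80.5 dBA


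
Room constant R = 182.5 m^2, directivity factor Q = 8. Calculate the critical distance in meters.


Given values:
  R = 182.5 m^2, Q = 8
Formula: d_c = 0.141 * sqrt(Q * R)
Compute Q * R = 8 * 182.5 = 1460.0
Compute sqrt(1460.0) = 38.2099
d_c = 0.141 * 38.2099 = 5.388

5.388 m


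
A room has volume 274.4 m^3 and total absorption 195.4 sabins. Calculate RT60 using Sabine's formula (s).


Given values:
  V = 274.4 m^3
  A = 195.4 sabins
Formula: RT60 = 0.161 * V / A
Numerator: 0.161 * 274.4 = 44.1784
RT60 = 44.1784 / 195.4 = 0.226

0.226 s


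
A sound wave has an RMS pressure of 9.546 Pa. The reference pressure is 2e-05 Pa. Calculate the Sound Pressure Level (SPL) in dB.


Given values:
  p = 9.546 Pa
  p_ref = 2e-05 Pa
Formula: SPL = 20 * log10(p / p_ref)
Compute ratio: p / p_ref = 9.546 / 2e-05 = 477300
Compute log10: log10(477300) = 5.678791
Multiply: SPL = 20 * 5.678791 = 113.58

113.58 dB


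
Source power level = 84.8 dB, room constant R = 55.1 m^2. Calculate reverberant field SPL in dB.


Given values:
  Lw = 84.8 dB, R = 55.1 m^2
Formula: SPL = Lw + 10 * log10(4 / R)
Compute 4 / R = 4 / 55.1 = 0.072595
Compute 10 * log10(0.072595) = -11.3909
SPL = 84.8 + (-11.3909) = 73.41

73.41 dB


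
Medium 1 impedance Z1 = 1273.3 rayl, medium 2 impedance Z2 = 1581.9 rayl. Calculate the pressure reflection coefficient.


Given values:
  Z1 = 1273.3 rayl, Z2 = 1581.9 rayl
Formula: R = (Z2 - Z1) / (Z2 + Z1)
Numerator: Z2 - Z1 = 1581.9 - 1273.3 = 308.6
Denominator: Z2 + Z1 = 1581.9 + 1273.3 = 2855.2
R = 308.6 / 2855.2 = 0.1081

0.1081


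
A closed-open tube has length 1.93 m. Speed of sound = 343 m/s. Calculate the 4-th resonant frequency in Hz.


Given values:
  Tube type: closed-open, L = 1.93 m, c = 343 m/s, n = 4
Formula: f_n = (2n - 1) * c / (4 * L)
Compute 2n - 1 = 2*4 - 1 = 7
Compute 4 * L = 4 * 1.93 = 7.72
f = 7 * 343 / 7.72
f = 311.01

311.01 Hz


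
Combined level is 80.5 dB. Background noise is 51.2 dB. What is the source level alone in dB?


Given values:
  L_total = 80.5 dB, L_bg = 51.2 dB
Formula: L_source = 10 * log10(10^(L_total/10) - 10^(L_bg/10))
Convert to linear:
  10^(80.5/10) = 112201845.4302
  10^(51.2/10) = 131825.6739
Difference: 112201845.4302 - 131825.6739 = 112070019.7563
L_source = 10 * log10(112070019.7563) = 80.49

80.49 dB


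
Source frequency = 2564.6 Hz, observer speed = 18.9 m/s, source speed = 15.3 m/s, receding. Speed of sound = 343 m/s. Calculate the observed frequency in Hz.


Given values:
  f_s = 2564.6 Hz, v_o = 18.9 m/s, v_s = 15.3 m/s
  Direction: receding
Formula: f_o = f_s * (c - v_o) / (c + v_s)
Numerator: c - v_o = 343 - 18.9 = 324.1
Denominator: c + v_s = 343 + 15.3 = 358.3
f_o = 2564.6 * 324.1 / 358.3 = 2319.81

2319.81 Hz


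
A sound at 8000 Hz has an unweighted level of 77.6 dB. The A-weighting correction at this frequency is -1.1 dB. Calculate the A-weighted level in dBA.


Given values:
  SPL = 77.6 dB
  A-weighting at 8000 Hz = -1.1 dB
Formula: L_A = SPL + A_weight
L_A = 77.6 + (-1.1)
L_A = 76.5

76.5 dBA


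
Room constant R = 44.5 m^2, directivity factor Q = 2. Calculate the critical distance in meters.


Given values:
  R = 44.5 m^2, Q = 2
Formula: d_c = 0.141 * sqrt(Q * R)
Compute Q * R = 2 * 44.5 = 89.0
Compute sqrt(89.0) = 9.434
d_c = 0.141 * 9.434 = 1.33

1.33 m


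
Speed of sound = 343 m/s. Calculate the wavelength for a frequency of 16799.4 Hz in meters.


Given values:
  c = 343 m/s, f = 16799.4 Hz
Formula: lambda = c / f
lambda = 343 / 16799.4
lambda = 0.0204

0.0204 m


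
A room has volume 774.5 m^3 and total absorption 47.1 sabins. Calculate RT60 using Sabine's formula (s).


Given values:
  V = 774.5 m^3
  A = 47.1 sabins
Formula: RT60 = 0.161 * V / A
Numerator: 0.161 * 774.5 = 124.6945
RT60 = 124.6945 / 47.1 = 2.647

2.647 s


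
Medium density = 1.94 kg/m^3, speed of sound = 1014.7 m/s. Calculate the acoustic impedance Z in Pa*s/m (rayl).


Given values:
  rho = 1.94 kg/m^3
  c = 1014.7 m/s
Formula: Z = rho * c
Z = 1.94 * 1014.7
Z = 1968.52

1968.52 rayl


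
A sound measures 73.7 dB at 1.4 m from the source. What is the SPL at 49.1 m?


Given values:
  SPL1 = 73.7 dB, r1 = 1.4 m, r2 = 49.1 m
Formula: SPL2 = SPL1 - 20 * log10(r2 / r1)
Compute ratio: r2 / r1 = 49.1 / 1.4 = 35.0714
Compute log10: log10(35.0714) = 1.544953
Compute drop: 20 * 1.544953 = 30.8991
SPL2 = 73.7 - 30.8991 = 42.8

42.8 dB


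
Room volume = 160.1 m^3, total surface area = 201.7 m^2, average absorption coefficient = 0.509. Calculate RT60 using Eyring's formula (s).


Given values:
  V = 160.1 m^3, S = 201.7 m^2, alpha = 0.509
Formula: RT60 = 0.161 * V / (-S * ln(1 - alpha))
Compute ln(1 - 0.509) = ln(0.491) = -0.711311
Denominator: -201.7 * -0.711311 = 143.4714
Numerator: 0.161 * 160.1 = 25.7761
RT60 = 25.7761 / 143.4714 = 0.18

0.18 s


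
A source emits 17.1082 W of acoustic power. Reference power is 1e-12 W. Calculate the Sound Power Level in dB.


Given values:
  W = 17.1082 W
  W_ref = 1e-12 W
Formula: SWL = 10 * log10(W / W_ref)
Compute ratio: W / W_ref = 17108200000000
Compute log10: log10(17108200000000) = 13.233204
Multiply: SWL = 10 * 13.233204 = 132.33

132.33 dB


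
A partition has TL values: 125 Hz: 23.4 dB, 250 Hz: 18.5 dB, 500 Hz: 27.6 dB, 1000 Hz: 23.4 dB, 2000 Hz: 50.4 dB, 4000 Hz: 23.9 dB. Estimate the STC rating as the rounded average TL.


Given TL values at each frequency:
  125 Hz: 23.4 dB
  250 Hz: 18.5 dB
  500 Hz: 27.6 dB
  1000 Hz: 23.4 dB
  2000 Hz: 50.4 dB
  4000 Hz: 23.9 dB
Formula: STC ~ round(average of TL values)
Sum = 23.4 + 18.5 + 27.6 + 23.4 + 50.4 + 23.9 = 167.2
Average = 167.2 / 6 = 27.87
Rounded: 28

28


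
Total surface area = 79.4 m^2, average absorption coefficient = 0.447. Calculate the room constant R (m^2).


Given values:
  S = 79.4 m^2, alpha = 0.447
Formula: R = S * alpha / (1 - alpha)
Numerator: 79.4 * 0.447 = 35.4918
Denominator: 1 - 0.447 = 0.553
R = 35.4918 / 0.553 = 64.18

64.18 m^2


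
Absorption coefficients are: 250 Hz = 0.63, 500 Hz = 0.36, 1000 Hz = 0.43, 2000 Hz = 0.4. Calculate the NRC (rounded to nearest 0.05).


Given values:
  a_250 = 0.63, a_500 = 0.36
  a_1000 = 0.43, a_2000 = 0.4
Formula: NRC = (a250 + a500 + a1000 + a2000) / 4
Sum = 0.63 + 0.36 + 0.43 + 0.4 = 1.82
NRC = 1.82 / 4 = 0.455
Rounded to nearest 0.05: 0.45

0.45


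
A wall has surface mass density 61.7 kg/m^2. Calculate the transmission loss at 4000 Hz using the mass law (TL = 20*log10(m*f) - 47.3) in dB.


Given values:
  m = 61.7 kg/m^2, f = 4000 Hz
Formula: TL = 20 * log10(m * f) - 47.3
Compute m * f = 61.7 * 4000 = 246800.0
Compute log10(246800.0) = 5.392345
Compute 20 * 5.392345 = 107.8469
TL = 107.8469 - 47.3 = 60.55

60.55 dB


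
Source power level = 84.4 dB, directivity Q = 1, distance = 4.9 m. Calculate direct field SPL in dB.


Given values:
  Lw = 84.4 dB, Q = 1, r = 4.9 m
Formula: SPL = Lw + 10 * log10(Q / (4 * pi * r^2))
Compute 4 * pi * r^2 = 4 * pi * 4.9^2 = 301.7186
Compute Q / denom = 1 / 301.7186 = 0.00331435
Compute 10 * log10(0.00331435) = -24.796
SPL = 84.4 + (-24.796) = 59.6

59.6 dB


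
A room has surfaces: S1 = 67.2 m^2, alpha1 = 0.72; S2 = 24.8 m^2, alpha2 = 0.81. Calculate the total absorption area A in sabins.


Given surfaces:
  Surface 1: 67.2 * 0.72 = 48.384
  Surface 2: 24.8 * 0.81 = 20.088
Formula: A = sum(Si * alpha_i)
A = 48.384 + 20.088
A = 68.47

68.47 sabins


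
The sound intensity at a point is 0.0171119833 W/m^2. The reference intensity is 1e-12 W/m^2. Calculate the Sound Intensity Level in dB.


Given values:
  I = 0.0171119833 W/m^2
  I_ref = 1e-12 W/m^2
Formula: SIL = 10 * log10(I / I_ref)
Compute ratio: I / I_ref = 17111983300
Compute log10: log10(17111983300) = 10.2333
Multiply: SIL = 10 * 10.2333 = 102.33

102.33 dB


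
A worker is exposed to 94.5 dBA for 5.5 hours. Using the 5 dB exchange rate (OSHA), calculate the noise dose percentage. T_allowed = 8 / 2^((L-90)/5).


Given values:
  L = 94.5 dBA, T = 5.5 hours
Formula: T_allowed = 8 / 2^((L - 90) / 5)
Compute exponent: (94.5 - 90) / 5 = 0.9
Compute 2^(0.9) = 1.866066
T_allowed = 8 / 1.866066 = 4.287094 hours
Dose = (T / T_allowed) * 100
Dose = (5.5 / 4.287094) * 100 = 128.29

128.29 %


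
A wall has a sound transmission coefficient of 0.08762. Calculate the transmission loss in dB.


Given values:
  tau = 0.08762
Formula: TL = 10 * log10(1 / tau)
Compute 1 / tau = 1 / 0.08762 = 11.4129
Compute log10(11.4129) = 1.057396
TL = 10 * 1.057396 = 10.57

10.57 dB


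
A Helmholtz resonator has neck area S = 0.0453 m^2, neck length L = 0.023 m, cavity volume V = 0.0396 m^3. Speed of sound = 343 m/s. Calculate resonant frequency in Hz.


Given values:
  S = 0.0453 m^2, L = 0.023 m, V = 0.0396 m^3, c = 343 m/s
Formula: f = (c / (2*pi)) * sqrt(S / (V * L))
Compute V * L = 0.0396 * 0.023 = 0.0009108
Compute S / (V * L) = 0.0453 / 0.0009108 = 49.7365
Compute sqrt(49.7365) = 7.052411
Compute c / (2*pi) = 343 / 6.283185 = 54.590148
f = 54.590148 * 7.052411 = 384.99

384.99 Hz


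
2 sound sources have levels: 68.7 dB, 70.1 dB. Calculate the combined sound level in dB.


Formula: L_total = 10 * log10( sum(10^(Li/10)) )
  Source 1: 10^(68.7/10) = 7413102.413
  Source 2: 10^(70.1/10) = 10232929.9228
Sum of linear values = 17646032.3358
L_total = 10 * log10(17646032.3358) = 72.47

72.47 dB


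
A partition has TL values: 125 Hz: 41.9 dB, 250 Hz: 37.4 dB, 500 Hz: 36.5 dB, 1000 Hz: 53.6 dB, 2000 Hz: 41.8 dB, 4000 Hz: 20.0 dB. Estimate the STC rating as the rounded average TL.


Given TL values at each frequency:
  125 Hz: 41.9 dB
  250 Hz: 37.4 dB
  500 Hz: 36.5 dB
  1000 Hz: 53.6 dB
  2000 Hz: 41.8 dB
  4000 Hz: 20.0 dB
Formula: STC ~ round(average of TL values)
Sum = 41.9 + 37.4 + 36.5 + 53.6 + 41.8 + 20.0 = 231.2
Average = 231.2 / 6 = 38.53
Rounded: 39

39


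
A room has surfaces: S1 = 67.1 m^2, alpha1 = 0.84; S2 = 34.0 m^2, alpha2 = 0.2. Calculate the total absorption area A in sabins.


Given surfaces:
  Surface 1: 67.1 * 0.84 = 56.364
  Surface 2: 34.0 * 0.2 = 6.8
Formula: A = sum(Si * alpha_i)
A = 56.364 + 6.8
A = 63.16

63.16 sabins


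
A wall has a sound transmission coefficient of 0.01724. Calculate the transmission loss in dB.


Given values:
  tau = 0.01724
Formula: TL = 10 * log10(1 / tau)
Compute 1 / tau = 1 / 0.01724 = 58.0046
Compute log10(58.0046) = 1.763462
TL = 10 * 1.763462 = 17.63

17.63 dB


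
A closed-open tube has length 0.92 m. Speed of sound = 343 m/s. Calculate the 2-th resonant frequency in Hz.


Given values:
  Tube type: closed-open, L = 0.92 m, c = 343 m/s, n = 2
Formula: f_n = (2n - 1) * c / (4 * L)
Compute 2n - 1 = 2*2 - 1 = 3
Compute 4 * L = 4 * 0.92 = 3.68
f = 3 * 343 / 3.68
f = 279.62

279.62 Hz


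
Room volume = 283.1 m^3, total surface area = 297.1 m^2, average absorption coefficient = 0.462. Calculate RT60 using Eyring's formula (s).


Given values:
  V = 283.1 m^3, S = 297.1 m^2, alpha = 0.462
Formula: RT60 = 0.161 * V / (-S * ln(1 - alpha))
Compute ln(1 - 0.462) = ln(0.538) = -0.619897
Denominator: -297.1 * -0.619897 = 184.1714
Numerator: 0.161 * 283.1 = 45.5791
RT60 = 45.5791 / 184.1714 = 0.247

0.247 s


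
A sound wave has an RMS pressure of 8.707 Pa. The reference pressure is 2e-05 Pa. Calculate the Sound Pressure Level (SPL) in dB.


Given values:
  p = 8.707 Pa
  p_ref = 2e-05 Pa
Formula: SPL = 20 * log10(p / p_ref)
Compute ratio: p / p_ref = 8.707 / 2e-05 = 435350
Compute log10: log10(435350) = 5.638839
Multiply: SPL = 20 * 5.638839 = 112.78

112.78 dB


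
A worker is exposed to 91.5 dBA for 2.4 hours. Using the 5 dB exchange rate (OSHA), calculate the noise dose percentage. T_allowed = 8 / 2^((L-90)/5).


Given values:
  L = 91.5 dBA, T = 2.4 hours
Formula: T_allowed = 8 / 2^((L - 90) / 5)
Compute exponent: (91.5 - 90) / 5 = 0.3
Compute 2^(0.3) = 1.231144
T_allowed = 8 / 1.231144 = 6.498021 hours
Dose = (T / T_allowed) * 100
Dose = (2.4 / 6.498021) * 100 = 36.93

36.93 %


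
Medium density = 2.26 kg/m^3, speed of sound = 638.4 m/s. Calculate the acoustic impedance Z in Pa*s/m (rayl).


Given values:
  rho = 2.26 kg/m^3
  c = 638.4 m/s
Formula: Z = rho * c
Z = 2.26 * 638.4
Z = 1442.78

1442.78 rayl


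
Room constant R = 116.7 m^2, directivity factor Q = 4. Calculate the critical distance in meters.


Given values:
  R = 116.7 m^2, Q = 4
Formula: d_c = 0.141 * sqrt(Q * R)
Compute Q * R = 4 * 116.7 = 466.8
Compute sqrt(466.8) = 21.6056
d_c = 0.141 * 21.6056 = 3.046

3.046 m


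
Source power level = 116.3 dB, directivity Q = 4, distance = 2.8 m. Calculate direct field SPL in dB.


Given values:
  Lw = 116.3 dB, Q = 4, r = 2.8 m
Formula: SPL = Lw + 10 * log10(Q / (4 * pi * r^2))
Compute 4 * pi * r^2 = 4 * pi * 2.8^2 = 98.5203
Compute Q / denom = 4 / 98.5203 = 0.04060077
Compute 10 * log10(0.04060077) = -13.9147
SPL = 116.3 + (-13.9147) = 102.39

102.39 dB


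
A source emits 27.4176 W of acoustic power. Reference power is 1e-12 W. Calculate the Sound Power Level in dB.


Given values:
  W = 27.4176 W
  W_ref = 1e-12 W
Formula: SWL = 10 * log10(W / W_ref)
Compute ratio: W / W_ref = 27417600000000
Compute log10: log10(27417600000000) = 13.438029
Multiply: SWL = 10 * 13.438029 = 134.38

134.38 dB


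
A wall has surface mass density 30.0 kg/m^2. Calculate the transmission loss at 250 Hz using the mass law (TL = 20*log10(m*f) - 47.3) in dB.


Given values:
  m = 30.0 kg/m^2, f = 250 Hz
Formula: TL = 20 * log10(m * f) - 47.3
Compute m * f = 30.0 * 250 = 7500.0
Compute log10(7500.0) = 3.875061
Compute 20 * 3.875061 = 77.5012
TL = 77.5012 - 47.3 = 30.2

30.2 dB


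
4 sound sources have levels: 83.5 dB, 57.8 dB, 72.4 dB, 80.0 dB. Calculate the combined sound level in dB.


Formula: L_total = 10 * log10( sum(10^(Li/10)) )
  Source 1: 10^(83.5/10) = 223872113.8568
  Source 2: 10^(57.8/10) = 602559.5861
  Source 3: 10^(72.4/10) = 17378008.2875
  Source 4: 10^(80.0/10) = 100000000.0
Sum of linear values = 341852681.7304
L_total = 10 * log10(341852681.7304) = 85.34

85.34 dB


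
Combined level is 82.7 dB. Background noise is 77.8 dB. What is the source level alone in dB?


Given values:
  L_total = 82.7 dB, L_bg = 77.8 dB
Formula: L_source = 10 * log10(10^(L_total/10) - 10^(L_bg/10))
Convert to linear:
  10^(82.7/10) = 186208713.6663
  10^(77.8/10) = 60255958.6074
Difference: 186208713.6663 - 60255958.6074 = 125952755.0589
L_source = 10 * log10(125952755.0589) = 81.0

81.0 dB


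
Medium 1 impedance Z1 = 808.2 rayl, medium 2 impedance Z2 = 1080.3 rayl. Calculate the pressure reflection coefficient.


Given values:
  Z1 = 808.2 rayl, Z2 = 1080.3 rayl
Formula: R = (Z2 - Z1) / (Z2 + Z1)
Numerator: Z2 - Z1 = 1080.3 - 808.2 = 272.1
Denominator: Z2 + Z1 = 1080.3 + 808.2 = 1888.5
R = 272.1 / 1888.5 = 0.1441

0.1441


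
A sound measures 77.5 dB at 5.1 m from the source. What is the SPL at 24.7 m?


Given values:
  SPL1 = 77.5 dB, r1 = 5.1 m, r2 = 24.7 m
Formula: SPL2 = SPL1 - 20 * log10(r2 / r1)
Compute ratio: r2 / r1 = 24.7 / 5.1 = 4.8431
Compute log10: log10(4.8431) = 0.685123
Compute drop: 20 * 0.685123 = 13.7025
SPL2 = 77.5 - 13.7025 = 63.8

63.8 dB


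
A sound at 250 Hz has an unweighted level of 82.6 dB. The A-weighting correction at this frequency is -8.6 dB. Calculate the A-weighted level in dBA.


Given values:
  SPL = 82.6 dB
  A-weighting at 250 Hz = -8.6 dB
Formula: L_A = SPL + A_weight
L_A = 82.6 + (-8.6)
L_A = 74.0

74.0 dBA


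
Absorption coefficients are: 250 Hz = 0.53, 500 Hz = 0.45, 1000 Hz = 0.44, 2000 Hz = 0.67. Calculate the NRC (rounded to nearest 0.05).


Given values:
  a_250 = 0.53, a_500 = 0.45
  a_1000 = 0.44, a_2000 = 0.67
Formula: NRC = (a250 + a500 + a1000 + a2000) / 4
Sum = 0.53 + 0.45 + 0.44 + 0.67 = 2.09
NRC = 2.09 / 4 = 0.5225
Rounded to nearest 0.05: 0.5

0.5


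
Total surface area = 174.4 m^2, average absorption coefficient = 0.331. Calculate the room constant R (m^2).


Given values:
  S = 174.4 m^2, alpha = 0.331
Formula: R = S * alpha / (1 - alpha)
Numerator: 174.4 * 0.331 = 57.7264
Denominator: 1 - 0.331 = 0.669
R = 57.7264 / 0.669 = 86.29

86.29 m^2


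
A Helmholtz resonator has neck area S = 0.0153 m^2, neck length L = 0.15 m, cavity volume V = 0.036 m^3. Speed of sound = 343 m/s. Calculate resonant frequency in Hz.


Given values:
  S = 0.0153 m^2, L = 0.15 m, V = 0.036 m^3, c = 343 m/s
Formula: f = (c / (2*pi)) * sqrt(S / (V * L))
Compute V * L = 0.036 * 0.15 = 0.0054
Compute S / (V * L) = 0.0153 / 0.0054 = 2.8333
Compute sqrt(2.8333) = 1.683241
Compute c / (2*pi) = 343 / 6.283185 = 54.590148
f = 54.590148 * 1.683241 = 91.89

91.89 Hz


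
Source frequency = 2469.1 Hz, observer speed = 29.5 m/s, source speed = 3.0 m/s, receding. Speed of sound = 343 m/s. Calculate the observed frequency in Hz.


Given values:
  f_s = 2469.1 Hz, v_o = 29.5 m/s, v_s = 3.0 m/s
  Direction: receding
Formula: f_o = f_s * (c - v_o) / (c + v_s)
Numerator: c - v_o = 343 - 29.5 = 313.5
Denominator: c + v_s = 343 + 3.0 = 346.0
f_o = 2469.1 * 313.5 / 346.0 = 2237.18

2237.18 Hz


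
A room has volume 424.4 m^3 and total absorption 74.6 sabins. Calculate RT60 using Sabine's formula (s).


Given values:
  V = 424.4 m^3
  A = 74.6 sabins
Formula: RT60 = 0.161 * V / A
Numerator: 0.161 * 424.4 = 68.3284
RT60 = 68.3284 / 74.6 = 0.916

0.916 s


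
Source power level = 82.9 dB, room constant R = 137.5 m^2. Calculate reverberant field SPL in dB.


Given values:
  Lw = 82.9 dB, R = 137.5 m^2
Formula: SPL = Lw + 10 * log10(4 / R)
Compute 4 / R = 4 / 137.5 = 0.029091
Compute 10 * log10(0.029091) = -15.3624
SPL = 82.9 + (-15.3624) = 67.54

67.54 dB


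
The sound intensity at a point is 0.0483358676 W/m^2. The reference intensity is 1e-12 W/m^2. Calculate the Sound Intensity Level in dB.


Given values:
  I = 0.0483358676 W/m^2
  I_ref = 1e-12 W/m^2
Formula: SIL = 10 * log10(I / I_ref)
Compute ratio: I / I_ref = 48335867600
Compute log10: log10(48335867600) = 10.68427
Multiply: SIL = 10 * 10.68427 = 106.84

106.84 dB


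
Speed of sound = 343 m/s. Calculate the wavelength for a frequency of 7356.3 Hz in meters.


Given values:
  c = 343 m/s, f = 7356.3 Hz
Formula: lambda = c / f
lambda = 343 / 7356.3
lambda = 0.0466

0.0466 m


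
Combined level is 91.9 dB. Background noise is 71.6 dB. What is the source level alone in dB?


Given values:
  L_total = 91.9 dB, L_bg = 71.6 dB
Formula: L_source = 10 * log10(10^(L_total/10) - 10^(L_bg/10))
Convert to linear:
  10^(91.9/10) = 1548816618.9125
  10^(71.6/10) = 14454397.7075
Difference: 1548816618.9125 - 14454397.7075 = 1534362221.205
L_source = 10 * log10(1534362221.205) = 91.86

91.86 dB


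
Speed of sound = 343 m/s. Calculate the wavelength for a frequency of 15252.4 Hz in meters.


Given values:
  c = 343 m/s, f = 15252.4 Hz
Formula: lambda = c / f
lambda = 343 / 15252.4
lambda = 0.0225

0.0225 m


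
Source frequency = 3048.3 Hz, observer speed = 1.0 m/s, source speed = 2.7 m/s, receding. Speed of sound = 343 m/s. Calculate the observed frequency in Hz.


Given values:
  f_s = 3048.3 Hz, v_o = 1.0 m/s, v_s = 2.7 m/s
  Direction: receding
Formula: f_o = f_s * (c - v_o) / (c + v_s)
Numerator: c - v_o = 343 - 1.0 = 342.0
Denominator: c + v_s = 343 + 2.7 = 345.7
f_o = 3048.3 * 342.0 / 345.7 = 3015.67

3015.67 Hz


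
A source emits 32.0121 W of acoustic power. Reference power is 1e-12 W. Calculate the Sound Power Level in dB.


Given values:
  W = 32.0121 W
  W_ref = 1e-12 W
Formula: SWL = 10 * log10(W / W_ref)
Compute ratio: W / W_ref = 32012100000000
Compute log10: log10(32012100000000) = 13.505314
Multiply: SWL = 10 * 13.505314 = 135.05

135.05 dB


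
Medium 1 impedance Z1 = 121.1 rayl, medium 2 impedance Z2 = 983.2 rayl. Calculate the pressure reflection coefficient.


Given values:
  Z1 = 121.1 rayl, Z2 = 983.2 rayl
Formula: R = (Z2 - Z1) / (Z2 + Z1)
Numerator: Z2 - Z1 = 983.2 - 121.1 = 862.1
Denominator: Z2 + Z1 = 983.2 + 121.1 = 1104.3
R = 862.1 / 1104.3 = 0.7807

0.7807


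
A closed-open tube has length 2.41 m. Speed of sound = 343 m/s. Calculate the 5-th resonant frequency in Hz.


Given values:
  Tube type: closed-open, L = 2.41 m, c = 343 m/s, n = 5
Formula: f_n = (2n - 1) * c / (4 * L)
Compute 2n - 1 = 2*5 - 1 = 9
Compute 4 * L = 4 * 2.41 = 9.64
f = 9 * 343 / 9.64
f = 320.23

320.23 Hz


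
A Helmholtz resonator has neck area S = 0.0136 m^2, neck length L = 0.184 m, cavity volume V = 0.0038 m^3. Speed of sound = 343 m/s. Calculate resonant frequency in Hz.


Given values:
  S = 0.0136 m^2, L = 0.184 m, V = 0.0038 m^3, c = 343 m/s
Formula: f = (c / (2*pi)) * sqrt(S / (V * L))
Compute V * L = 0.0038 * 0.184 = 0.0006992
Compute S / (V * L) = 0.0136 / 0.0006992 = 19.4508
Compute sqrt(19.4508) = 4.410306
Compute c / (2*pi) = 343 / 6.283185 = 54.590148
f = 54.590148 * 4.410306 = 240.76

240.76 Hz


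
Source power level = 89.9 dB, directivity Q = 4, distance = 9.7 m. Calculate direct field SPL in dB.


Given values:
  Lw = 89.9 dB, Q = 4, r = 9.7 m
Formula: SPL = Lw + 10 * log10(Q / (4 * pi * r^2))
Compute 4 * pi * r^2 = 4 * pi * 9.7^2 = 1182.3698
Compute Q / denom = 4 / 1182.3698 = 0.00338304
Compute 10 * log10(0.00338304) = -24.7069
SPL = 89.9 + (-24.7069) = 65.19

65.19 dB


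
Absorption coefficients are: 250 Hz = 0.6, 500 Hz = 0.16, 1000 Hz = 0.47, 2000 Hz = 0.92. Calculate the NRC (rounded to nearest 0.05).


Given values:
  a_250 = 0.6, a_500 = 0.16
  a_1000 = 0.47, a_2000 = 0.92
Formula: NRC = (a250 + a500 + a1000 + a2000) / 4
Sum = 0.6 + 0.16 + 0.47 + 0.92 = 2.15
NRC = 2.15 / 4 = 0.5375
Rounded to nearest 0.05: 0.55

0.55


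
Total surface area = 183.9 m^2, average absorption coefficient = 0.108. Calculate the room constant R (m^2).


Given values:
  S = 183.9 m^2, alpha = 0.108
Formula: R = S * alpha / (1 - alpha)
Numerator: 183.9 * 0.108 = 19.8612
Denominator: 1 - 0.108 = 0.892
R = 19.8612 / 0.892 = 22.27

22.27 m^2


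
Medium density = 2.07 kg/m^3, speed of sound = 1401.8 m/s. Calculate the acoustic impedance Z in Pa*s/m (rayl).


Given values:
  rho = 2.07 kg/m^3
  c = 1401.8 m/s
Formula: Z = rho * c
Z = 2.07 * 1401.8
Z = 2901.73

2901.73 rayl


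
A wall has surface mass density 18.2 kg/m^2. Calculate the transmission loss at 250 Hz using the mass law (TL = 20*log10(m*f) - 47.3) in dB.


Given values:
  m = 18.2 kg/m^2, f = 250 Hz
Formula: TL = 20 * log10(m * f) - 47.3
Compute m * f = 18.2 * 250 = 4550.0
Compute log10(4550.0) = 3.658011
Compute 20 * 3.658011 = 73.1602
TL = 73.1602 - 47.3 = 25.86

25.86 dB


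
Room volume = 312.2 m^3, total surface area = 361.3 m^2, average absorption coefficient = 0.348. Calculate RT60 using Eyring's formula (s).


Given values:
  V = 312.2 m^3, S = 361.3 m^2, alpha = 0.348
Formula: RT60 = 0.161 * V / (-S * ln(1 - alpha))
Compute ln(1 - 0.348) = ln(0.652) = -0.427711
Denominator: -361.3 * -0.427711 = 154.532
Numerator: 0.161 * 312.2 = 50.2642
RT60 = 50.2642 / 154.532 = 0.325

0.325 s


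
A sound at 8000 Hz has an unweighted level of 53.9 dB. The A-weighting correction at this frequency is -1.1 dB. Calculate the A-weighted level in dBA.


Given values:
  SPL = 53.9 dB
  A-weighting at 8000 Hz = -1.1 dB
Formula: L_A = SPL + A_weight
L_A = 53.9 + (-1.1)
L_A = 52.8

52.8 dBA


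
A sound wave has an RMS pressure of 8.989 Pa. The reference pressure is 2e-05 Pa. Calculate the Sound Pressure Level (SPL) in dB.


Given values:
  p = 8.989 Pa
  p_ref = 2e-05 Pa
Formula: SPL = 20 * log10(p / p_ref)
Compute ratio: p / p_ref = 8.989 / 2e-05 = 449450
Compute log10: log10(449450) = 5.652681
Multiply: SPL = 20 * 5.652681 = 113.05

113.05 dB


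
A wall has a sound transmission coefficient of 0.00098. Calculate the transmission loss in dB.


Given values:
  tau = 0.00098
Formula: TL = 10 * log10(1 / tau)
Compute 1 / tau = 1 / 0.00098 = 1020.4082
Compute log10(1020.4082) = 3.008774
TL = 10 * 3.008774 = 30.09

30.09 dB


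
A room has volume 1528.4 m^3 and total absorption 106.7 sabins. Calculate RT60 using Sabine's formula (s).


Given values:
  V = 1528.4 m^3
  A = 106.7 sabins
Formula: RT60 = 0.161 * V / A
Numerator: 0.161 * 1528.4 = 246.0724
RT60 = 246.0724 / 106.7 = 2.306

2.306 s


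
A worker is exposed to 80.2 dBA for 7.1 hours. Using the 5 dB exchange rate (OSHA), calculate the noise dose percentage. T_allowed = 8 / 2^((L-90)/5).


Given values:
  L = 80.2 dBA, T = 7.1 hours
Formula: T_allowed = 8 / 2^((L - 90) / 5)
Compute exponent: (80.2 - 90) / 5 = -1.96
Compute 2^(-1.96) = 0.257028
T_allowed = 8 / 0.257028 = 31.125014 hours
Dose = (T / T_allowed) * 100
Dose = (7.1 / 31.125014) * 100 = 22.81

22.81 %


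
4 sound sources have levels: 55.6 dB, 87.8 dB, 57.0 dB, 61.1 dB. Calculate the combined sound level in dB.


Formula: L_total = 10 * log10( sum(10^(Li/10)) )
  Source 1: 10^(55.6/10) = 363078.0548
  Source 2: 10^(87.8/10) = 602559586.0744
  Source 3: 10^(57.0/10) = 501187.2336
  Source 4: 10^(61.1/10) = 1288249.5517
Sum of linear values = 604712100.9145
L_total = 10 * log10(604712100.9145) = 87.82

87.82 dB


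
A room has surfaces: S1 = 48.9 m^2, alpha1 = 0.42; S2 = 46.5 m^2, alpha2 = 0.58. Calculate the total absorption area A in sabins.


Given surfaces:
  Surface 1: 48.9 * 0.42 = 20.538
  Surface 2: 46.5 * 0.58 = 26.97
Formula: A = sum(Si * alpha_i)
A = 20.538 + 26.97
A = 47.51

47.51 sabins


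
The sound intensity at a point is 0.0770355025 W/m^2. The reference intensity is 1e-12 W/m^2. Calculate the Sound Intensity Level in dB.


Given values:
  I = 0.0770355025 W/m^2
  I_ref = 1e-12 W/m^2
Formula: SIL = 10 * log10(I / I_ref)
Compute ratio: I / I_ref = 77035502500
Compute log10: log10(77035502500) = 10.886691
Multiply: SIL = 10 * 10.886691 = 108.87

108.87 dB


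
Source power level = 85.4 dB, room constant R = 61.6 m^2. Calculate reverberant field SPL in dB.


Given values:
  Lw = 85.4 dB, R = 61.6 m^2
Formula: SPL = Lw + 10 * log10(4 / R)
Compute 4 / R = 4 / 61.6 = 0.064935
Compute 10 * log10(0.064935) = -11.8752
SPL = 85.4 + (-11.8752) = 73.52

73.52 dB


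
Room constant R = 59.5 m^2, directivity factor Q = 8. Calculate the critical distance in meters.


Given values:
  R = 59.5 m^2, Q = 8
Formula: d_c = 0.141 * sqrt(Q * R)
Compute Q * R = 8 * 59.5 = 476.0
Compute sqrt(476.0) = 21.8174
d_c = 0.141 * 21.8174 = 3.076

3.076 m


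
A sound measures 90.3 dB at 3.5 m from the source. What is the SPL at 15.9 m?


Given values:
  SPL1 = 90.3 dB, r1 = 3.5 m, r2 = 15.9 m
Formula: SPL2 = SPL1 - 20 * log10(r2 / r1)
Compute ratio: r2 / r1 = 15.9 / 3.5 = 4.5429
Compute log10: log10(4.5429) = 0.657333
Compute drop: 20 * 0.657333 = 13.1467
SPL2 = 90.3 - 13.1467 = 77.15

77.15 dB


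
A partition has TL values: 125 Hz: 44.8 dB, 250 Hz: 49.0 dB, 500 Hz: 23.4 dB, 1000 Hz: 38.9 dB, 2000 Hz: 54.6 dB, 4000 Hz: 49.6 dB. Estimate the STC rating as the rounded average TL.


Given TL values at each frequency:
  125 Hz: 44.8 dB
  250 Hz: 49.0 dB
  500 Hz: 23.4 dB
  1000 Hz: 38.9 dB
  2000 Hz: 54.6 dB
  4000 Hz: 49.6 dB
Formula: STC ~ round(average of TL values)
Sum = 44.8 + 49.0 + 23.4 + 38.9 + 54.6 + 49.6 = 260.3
Average = 260.3 / 6 = 43.38
Rounded: 43

43


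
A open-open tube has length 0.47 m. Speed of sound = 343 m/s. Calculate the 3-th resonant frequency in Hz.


Given values:
  Tube type: open-open, L = 0.47 m, c = 343 m/s, n = 3
Formula: f_n = n * c / (2 * L)
Compute 2 * L = 2 * 0.47 = 0.94
f = 3 * 343 / 0.94
f = 1094.68

1094.68 Hz
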